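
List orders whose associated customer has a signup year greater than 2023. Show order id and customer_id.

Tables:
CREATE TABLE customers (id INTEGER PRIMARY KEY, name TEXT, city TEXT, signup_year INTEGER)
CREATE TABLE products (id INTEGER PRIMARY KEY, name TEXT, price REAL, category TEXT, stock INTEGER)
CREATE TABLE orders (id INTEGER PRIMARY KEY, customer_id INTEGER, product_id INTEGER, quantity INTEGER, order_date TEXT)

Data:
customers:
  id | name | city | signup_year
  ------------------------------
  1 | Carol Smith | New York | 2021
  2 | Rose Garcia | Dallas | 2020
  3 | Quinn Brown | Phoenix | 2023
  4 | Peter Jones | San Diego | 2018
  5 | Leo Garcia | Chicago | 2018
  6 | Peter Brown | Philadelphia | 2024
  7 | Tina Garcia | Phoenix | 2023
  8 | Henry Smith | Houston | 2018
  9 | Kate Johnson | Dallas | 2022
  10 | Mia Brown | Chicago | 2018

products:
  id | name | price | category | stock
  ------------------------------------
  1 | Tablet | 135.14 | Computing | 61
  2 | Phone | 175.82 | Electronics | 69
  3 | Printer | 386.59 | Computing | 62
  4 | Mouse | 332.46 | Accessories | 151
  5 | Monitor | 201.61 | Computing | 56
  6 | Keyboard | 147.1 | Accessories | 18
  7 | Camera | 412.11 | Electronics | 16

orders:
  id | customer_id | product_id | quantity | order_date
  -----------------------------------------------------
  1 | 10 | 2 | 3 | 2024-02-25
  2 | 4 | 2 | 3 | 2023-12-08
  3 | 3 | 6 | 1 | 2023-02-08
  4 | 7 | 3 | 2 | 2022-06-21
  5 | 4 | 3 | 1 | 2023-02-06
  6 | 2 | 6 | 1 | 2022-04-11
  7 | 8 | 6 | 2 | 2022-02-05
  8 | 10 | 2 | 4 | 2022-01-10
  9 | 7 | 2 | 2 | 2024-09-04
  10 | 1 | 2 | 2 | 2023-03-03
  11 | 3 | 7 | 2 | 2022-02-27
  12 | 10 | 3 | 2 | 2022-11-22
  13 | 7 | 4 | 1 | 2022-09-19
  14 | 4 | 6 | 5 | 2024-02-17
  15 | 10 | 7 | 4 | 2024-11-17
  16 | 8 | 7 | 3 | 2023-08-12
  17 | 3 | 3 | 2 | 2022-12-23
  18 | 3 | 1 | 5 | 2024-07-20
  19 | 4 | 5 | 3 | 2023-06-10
SELECT id, customer_id FROM orders WHERE customer_id IN (SELECT id FROM customers WHERE signup_year > 2023)

Execution result:
(no rows)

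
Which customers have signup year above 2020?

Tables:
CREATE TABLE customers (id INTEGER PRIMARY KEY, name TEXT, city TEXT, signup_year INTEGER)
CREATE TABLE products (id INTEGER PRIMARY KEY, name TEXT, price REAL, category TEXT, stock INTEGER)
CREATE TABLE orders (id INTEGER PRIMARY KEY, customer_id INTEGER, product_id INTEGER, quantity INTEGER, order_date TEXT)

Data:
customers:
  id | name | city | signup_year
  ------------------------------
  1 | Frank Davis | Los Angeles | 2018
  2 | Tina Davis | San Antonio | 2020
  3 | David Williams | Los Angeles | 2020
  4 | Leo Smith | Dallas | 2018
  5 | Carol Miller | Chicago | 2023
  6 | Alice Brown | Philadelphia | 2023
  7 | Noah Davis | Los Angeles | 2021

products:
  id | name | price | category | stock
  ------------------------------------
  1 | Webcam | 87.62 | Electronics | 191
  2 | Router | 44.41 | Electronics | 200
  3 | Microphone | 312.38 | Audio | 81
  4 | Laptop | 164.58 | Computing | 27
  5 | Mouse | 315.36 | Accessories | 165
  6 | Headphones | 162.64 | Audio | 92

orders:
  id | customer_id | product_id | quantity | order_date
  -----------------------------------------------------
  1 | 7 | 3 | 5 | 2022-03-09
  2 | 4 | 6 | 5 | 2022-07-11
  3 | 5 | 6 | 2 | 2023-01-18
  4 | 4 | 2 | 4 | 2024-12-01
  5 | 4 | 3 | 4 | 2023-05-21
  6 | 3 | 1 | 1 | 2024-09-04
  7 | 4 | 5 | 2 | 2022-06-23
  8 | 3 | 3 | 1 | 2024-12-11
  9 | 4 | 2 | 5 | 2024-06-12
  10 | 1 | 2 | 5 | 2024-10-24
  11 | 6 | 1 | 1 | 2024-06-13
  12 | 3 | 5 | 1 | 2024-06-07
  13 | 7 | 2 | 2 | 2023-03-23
SELECT name, signup_year FROM customers WHERE signup_year > 2020

Execution result:
name | signup_year
Carol Miller | 2023
Alice Brown | 2023
Noah Davis | 2021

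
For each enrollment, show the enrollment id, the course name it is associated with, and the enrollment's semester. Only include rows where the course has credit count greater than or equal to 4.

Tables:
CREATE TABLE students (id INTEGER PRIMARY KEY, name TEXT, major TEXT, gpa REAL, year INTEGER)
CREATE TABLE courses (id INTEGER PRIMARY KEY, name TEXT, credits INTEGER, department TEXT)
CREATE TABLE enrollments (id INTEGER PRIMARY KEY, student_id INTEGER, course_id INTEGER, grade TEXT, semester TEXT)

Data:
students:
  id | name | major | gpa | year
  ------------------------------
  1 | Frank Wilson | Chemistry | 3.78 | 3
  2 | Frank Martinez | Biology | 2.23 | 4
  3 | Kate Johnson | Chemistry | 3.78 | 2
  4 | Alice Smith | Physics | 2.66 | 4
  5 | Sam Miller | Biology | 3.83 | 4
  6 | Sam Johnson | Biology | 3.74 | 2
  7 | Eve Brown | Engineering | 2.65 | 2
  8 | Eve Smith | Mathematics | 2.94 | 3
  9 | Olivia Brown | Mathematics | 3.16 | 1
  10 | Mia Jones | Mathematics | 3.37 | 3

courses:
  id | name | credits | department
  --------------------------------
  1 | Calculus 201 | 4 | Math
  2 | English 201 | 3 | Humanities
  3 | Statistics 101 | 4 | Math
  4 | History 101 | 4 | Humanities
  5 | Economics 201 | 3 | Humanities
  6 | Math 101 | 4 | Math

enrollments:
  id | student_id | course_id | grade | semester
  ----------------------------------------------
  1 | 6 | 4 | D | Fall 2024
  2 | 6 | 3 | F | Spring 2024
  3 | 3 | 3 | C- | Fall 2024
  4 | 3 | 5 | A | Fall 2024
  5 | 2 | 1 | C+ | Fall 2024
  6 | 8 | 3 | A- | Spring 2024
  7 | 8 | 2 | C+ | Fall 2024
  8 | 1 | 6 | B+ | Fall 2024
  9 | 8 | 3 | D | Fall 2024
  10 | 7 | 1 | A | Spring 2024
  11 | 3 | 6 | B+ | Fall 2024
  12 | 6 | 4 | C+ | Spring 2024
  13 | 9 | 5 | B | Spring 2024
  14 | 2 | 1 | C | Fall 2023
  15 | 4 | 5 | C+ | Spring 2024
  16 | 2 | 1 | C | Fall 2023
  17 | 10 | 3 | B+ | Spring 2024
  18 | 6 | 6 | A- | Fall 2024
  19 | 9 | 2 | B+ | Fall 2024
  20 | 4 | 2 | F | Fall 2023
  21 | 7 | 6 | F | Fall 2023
SELECT c.id, p.name AS course, c.semester FROM enrollments c JOIN courses p ON c.course_id = p.id WHERE p.credits >= 4

Execution result:
id | course | semester
1 | History 101 | Fall 2024
2 | Statistics 101 | Spring 2024
3 | Statistics 101 | Fall 2024
5 | Calculus 201 | Fall 2024
6 | Statistics 101 | Spring 2024
8 | Math 101 | Fall 2024
9 | Statistics 101 | Fall 2024
10 | Calculus 201 | Spring 2024
11 | Math 101 | Fall 2024
12 | History 101 | Spring 2024
14 | Calculus 201 | Fall 2023
16 | Calculus 201 | Fall 2023
17 | Statistics 101 | Spring 2024
18 | Math 101 | Fall 2024
21 | Math 101 | Fall 2023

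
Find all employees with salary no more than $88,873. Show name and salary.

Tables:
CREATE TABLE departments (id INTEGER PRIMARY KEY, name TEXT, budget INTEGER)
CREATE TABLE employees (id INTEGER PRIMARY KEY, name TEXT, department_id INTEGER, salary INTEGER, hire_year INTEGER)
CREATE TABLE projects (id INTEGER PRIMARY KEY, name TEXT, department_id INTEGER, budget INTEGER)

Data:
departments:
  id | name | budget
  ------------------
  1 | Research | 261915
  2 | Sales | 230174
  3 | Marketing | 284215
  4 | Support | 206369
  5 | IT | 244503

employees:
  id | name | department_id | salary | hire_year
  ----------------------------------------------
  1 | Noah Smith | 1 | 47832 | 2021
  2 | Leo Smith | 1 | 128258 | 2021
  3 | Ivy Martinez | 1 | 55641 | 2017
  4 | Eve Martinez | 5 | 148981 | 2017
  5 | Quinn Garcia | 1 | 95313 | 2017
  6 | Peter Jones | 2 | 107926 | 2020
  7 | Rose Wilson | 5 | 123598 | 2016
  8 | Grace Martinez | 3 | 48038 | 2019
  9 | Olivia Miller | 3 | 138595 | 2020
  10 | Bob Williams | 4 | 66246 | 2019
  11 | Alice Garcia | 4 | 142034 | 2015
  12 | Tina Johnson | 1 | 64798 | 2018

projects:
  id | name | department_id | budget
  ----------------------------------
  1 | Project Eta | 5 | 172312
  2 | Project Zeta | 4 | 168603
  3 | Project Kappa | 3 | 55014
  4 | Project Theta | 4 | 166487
SELECT name, salary FROM employees WHERE salary <= 88873

Execution result:
name | salary
Noah Smith | 47832
Ivy Martinez | 55641
Grace Martinez | 48038
Bob Williams | 66246
Tina Johnson | 64798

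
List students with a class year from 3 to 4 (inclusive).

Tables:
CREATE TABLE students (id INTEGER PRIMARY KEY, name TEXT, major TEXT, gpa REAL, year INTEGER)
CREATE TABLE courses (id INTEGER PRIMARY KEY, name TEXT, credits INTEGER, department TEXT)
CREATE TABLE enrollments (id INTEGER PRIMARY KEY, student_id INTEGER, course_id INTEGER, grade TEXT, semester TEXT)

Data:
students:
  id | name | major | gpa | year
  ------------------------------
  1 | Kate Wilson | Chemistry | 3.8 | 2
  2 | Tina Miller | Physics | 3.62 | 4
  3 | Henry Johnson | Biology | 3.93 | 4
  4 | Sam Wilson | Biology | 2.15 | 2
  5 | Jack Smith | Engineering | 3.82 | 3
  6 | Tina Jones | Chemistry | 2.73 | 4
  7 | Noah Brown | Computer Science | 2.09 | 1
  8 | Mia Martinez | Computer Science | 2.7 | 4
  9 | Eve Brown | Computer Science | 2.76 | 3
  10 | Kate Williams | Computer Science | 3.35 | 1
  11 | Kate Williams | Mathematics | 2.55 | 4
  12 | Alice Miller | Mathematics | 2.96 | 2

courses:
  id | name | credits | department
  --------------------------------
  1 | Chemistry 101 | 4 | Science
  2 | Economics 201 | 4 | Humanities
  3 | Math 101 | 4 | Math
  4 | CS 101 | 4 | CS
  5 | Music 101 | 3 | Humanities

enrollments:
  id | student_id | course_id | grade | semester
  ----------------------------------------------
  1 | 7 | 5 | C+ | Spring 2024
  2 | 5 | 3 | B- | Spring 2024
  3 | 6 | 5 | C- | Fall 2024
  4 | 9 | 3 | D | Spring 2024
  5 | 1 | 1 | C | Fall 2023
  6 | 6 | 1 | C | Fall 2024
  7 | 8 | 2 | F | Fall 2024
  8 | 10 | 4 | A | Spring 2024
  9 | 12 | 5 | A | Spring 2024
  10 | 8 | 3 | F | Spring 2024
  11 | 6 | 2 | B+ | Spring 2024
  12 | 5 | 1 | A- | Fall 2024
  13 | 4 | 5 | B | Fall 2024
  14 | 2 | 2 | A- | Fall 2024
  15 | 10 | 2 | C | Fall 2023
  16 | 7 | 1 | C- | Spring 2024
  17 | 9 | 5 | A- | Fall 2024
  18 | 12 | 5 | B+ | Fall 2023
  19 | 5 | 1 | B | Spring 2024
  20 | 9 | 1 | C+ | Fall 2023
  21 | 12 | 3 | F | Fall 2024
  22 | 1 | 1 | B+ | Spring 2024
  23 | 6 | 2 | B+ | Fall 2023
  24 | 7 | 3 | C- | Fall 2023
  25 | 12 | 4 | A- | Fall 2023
SELECT name, year FROM students WHERE year BETWEEN 3 AND 4

Execution result:
name | year
Tina Miller | 4
Henry Johnson | 4
Jack Smith | 3
Tina Jones | 4
Mia Martinez | 4
Eve Brown | 3
Kate Williams | 4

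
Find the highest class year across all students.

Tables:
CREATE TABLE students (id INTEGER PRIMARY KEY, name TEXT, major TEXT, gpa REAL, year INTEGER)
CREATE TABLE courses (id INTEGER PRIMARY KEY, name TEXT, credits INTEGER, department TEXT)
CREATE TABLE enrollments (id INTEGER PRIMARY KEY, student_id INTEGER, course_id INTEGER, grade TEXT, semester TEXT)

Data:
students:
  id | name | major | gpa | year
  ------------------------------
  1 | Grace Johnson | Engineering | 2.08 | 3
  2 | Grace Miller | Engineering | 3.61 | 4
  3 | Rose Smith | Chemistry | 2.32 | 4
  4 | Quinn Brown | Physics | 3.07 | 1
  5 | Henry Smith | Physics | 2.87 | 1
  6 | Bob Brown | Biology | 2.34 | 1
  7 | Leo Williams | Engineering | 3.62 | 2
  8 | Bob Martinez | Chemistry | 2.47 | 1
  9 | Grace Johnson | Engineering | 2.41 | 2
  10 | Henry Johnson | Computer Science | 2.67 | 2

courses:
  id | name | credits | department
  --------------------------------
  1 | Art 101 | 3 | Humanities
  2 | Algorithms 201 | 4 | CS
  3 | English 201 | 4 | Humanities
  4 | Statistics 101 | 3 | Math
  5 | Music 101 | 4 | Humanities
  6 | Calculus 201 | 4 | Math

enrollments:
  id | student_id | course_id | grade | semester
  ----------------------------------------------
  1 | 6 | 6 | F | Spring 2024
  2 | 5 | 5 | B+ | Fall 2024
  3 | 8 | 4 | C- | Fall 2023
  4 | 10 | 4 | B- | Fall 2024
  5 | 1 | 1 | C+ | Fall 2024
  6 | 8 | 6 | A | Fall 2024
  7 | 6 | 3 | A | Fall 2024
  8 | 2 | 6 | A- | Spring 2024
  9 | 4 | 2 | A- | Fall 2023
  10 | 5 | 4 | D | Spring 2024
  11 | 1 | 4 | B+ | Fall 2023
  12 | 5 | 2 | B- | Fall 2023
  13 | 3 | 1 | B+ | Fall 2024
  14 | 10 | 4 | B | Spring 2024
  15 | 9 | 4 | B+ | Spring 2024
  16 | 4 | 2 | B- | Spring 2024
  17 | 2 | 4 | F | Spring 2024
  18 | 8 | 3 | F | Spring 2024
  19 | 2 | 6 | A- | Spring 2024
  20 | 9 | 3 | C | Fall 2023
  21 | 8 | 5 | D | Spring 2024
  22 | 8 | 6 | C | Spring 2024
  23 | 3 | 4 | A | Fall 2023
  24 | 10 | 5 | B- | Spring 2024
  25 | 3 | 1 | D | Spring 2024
SELECT MAX(year) FROM students

Execution result:
4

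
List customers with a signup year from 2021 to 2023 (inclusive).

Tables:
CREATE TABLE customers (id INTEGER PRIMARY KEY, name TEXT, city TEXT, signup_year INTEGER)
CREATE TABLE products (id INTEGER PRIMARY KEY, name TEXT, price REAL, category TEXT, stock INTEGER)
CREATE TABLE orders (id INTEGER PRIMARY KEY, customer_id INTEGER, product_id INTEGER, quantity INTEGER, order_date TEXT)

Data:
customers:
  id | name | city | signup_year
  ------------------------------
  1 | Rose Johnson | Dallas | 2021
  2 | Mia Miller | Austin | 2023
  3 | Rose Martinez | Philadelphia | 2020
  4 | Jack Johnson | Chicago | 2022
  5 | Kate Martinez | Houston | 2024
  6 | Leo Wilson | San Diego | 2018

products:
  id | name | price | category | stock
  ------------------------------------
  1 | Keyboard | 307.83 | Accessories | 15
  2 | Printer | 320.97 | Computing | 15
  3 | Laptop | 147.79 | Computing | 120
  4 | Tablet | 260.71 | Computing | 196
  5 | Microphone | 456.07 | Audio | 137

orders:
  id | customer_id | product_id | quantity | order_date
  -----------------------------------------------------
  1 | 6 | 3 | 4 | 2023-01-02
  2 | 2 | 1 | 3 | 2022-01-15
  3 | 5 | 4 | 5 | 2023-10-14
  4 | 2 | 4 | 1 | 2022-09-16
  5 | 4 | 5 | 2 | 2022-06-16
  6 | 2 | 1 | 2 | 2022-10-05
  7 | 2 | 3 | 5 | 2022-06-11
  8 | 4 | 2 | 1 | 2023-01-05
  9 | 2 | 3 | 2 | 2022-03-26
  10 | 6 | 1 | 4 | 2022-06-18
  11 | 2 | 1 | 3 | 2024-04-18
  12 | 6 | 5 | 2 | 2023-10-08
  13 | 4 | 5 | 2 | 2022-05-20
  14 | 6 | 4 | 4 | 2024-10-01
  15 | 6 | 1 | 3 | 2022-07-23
SELECT name, signup_year FROM customers WHERE signup_year BETWEEN 2021 AND 2023

Execution result:
name | signup_year
Rose Johnson | 2021
Mia Miller | 2023
Jack Johnson | 2022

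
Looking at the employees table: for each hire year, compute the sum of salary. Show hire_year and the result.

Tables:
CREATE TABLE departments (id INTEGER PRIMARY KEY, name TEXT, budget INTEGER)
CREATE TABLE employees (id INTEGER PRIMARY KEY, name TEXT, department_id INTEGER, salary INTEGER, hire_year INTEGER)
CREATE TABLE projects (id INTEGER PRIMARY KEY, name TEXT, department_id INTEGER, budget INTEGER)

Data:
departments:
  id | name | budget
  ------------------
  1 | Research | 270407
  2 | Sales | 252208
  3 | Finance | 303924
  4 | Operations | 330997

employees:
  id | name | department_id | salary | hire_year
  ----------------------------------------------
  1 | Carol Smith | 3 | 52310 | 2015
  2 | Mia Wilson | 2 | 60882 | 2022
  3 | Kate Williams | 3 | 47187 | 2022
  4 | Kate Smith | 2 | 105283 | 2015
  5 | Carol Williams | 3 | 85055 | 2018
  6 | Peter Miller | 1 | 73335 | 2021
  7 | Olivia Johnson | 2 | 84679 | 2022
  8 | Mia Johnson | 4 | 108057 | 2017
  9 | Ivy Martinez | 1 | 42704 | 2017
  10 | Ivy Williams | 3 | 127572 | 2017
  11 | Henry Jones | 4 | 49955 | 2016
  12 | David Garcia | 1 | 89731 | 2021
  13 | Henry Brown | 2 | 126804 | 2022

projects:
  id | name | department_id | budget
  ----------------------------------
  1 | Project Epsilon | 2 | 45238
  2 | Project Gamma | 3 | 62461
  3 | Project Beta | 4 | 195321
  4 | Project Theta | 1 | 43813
SELECT hire_year, SUM(salary) AS sum_salary FROM employees GROUP BY hire_year

Execution result:
hire_year | sum_salary
2015 | 157593
2016 | 49955
2017 | 278333
2018 | 85055
2021 | 163066
2022 | 319552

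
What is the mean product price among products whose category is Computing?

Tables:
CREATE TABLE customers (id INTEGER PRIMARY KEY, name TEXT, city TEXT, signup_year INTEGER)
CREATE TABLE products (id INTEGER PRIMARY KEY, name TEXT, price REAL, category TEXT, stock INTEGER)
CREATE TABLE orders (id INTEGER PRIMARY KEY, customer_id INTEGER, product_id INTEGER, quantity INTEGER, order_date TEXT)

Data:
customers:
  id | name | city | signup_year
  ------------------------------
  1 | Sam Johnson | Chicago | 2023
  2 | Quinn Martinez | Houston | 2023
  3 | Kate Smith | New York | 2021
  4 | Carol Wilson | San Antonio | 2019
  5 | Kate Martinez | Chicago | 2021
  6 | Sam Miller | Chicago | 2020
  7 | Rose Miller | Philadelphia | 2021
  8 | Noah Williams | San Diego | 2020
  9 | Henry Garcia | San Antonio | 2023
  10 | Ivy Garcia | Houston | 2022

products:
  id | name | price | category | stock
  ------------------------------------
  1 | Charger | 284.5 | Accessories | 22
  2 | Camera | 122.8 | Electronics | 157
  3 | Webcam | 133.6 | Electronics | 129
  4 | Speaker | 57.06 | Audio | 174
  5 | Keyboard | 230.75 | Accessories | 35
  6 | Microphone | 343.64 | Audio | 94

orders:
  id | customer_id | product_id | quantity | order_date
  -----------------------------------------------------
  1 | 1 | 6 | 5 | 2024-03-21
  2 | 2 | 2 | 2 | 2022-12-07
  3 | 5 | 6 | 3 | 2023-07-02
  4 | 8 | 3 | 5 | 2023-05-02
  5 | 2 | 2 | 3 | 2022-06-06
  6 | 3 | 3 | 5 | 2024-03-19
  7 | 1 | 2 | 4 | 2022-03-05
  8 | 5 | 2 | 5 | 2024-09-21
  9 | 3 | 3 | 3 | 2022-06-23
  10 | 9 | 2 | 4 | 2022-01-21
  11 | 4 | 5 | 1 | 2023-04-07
SELECT AVG(price) FROM products WHERE category = 'Computing'

Execution result:
NULL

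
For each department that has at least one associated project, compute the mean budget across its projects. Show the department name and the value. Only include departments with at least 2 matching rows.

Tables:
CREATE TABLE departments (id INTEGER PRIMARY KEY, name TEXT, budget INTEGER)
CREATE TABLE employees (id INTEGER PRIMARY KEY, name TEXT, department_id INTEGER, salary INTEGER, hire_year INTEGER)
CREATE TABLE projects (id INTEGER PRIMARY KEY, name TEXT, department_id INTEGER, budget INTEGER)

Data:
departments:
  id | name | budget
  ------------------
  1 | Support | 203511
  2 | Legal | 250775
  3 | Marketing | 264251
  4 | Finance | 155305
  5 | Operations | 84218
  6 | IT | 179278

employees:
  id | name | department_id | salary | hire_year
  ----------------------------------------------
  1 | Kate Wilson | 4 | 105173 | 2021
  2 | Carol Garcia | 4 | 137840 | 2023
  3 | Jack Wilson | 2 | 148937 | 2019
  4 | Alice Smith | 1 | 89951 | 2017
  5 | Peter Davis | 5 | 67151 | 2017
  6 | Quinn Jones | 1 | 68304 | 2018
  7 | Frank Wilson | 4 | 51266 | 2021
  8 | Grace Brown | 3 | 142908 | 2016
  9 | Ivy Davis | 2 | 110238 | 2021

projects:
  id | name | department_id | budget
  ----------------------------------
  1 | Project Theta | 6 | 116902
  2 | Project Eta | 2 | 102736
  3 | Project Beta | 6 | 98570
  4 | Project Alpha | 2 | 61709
SELECT p.name, AVG(c.budget) AS avg_budget FROM projects c JOIN departments p ON c.department_id = p.id GROUP BY p.id, p.name HAVING COUNT(*) >= 2

Execution result:
name | avg_budget
Legal | 82222.50
IT | 107736.00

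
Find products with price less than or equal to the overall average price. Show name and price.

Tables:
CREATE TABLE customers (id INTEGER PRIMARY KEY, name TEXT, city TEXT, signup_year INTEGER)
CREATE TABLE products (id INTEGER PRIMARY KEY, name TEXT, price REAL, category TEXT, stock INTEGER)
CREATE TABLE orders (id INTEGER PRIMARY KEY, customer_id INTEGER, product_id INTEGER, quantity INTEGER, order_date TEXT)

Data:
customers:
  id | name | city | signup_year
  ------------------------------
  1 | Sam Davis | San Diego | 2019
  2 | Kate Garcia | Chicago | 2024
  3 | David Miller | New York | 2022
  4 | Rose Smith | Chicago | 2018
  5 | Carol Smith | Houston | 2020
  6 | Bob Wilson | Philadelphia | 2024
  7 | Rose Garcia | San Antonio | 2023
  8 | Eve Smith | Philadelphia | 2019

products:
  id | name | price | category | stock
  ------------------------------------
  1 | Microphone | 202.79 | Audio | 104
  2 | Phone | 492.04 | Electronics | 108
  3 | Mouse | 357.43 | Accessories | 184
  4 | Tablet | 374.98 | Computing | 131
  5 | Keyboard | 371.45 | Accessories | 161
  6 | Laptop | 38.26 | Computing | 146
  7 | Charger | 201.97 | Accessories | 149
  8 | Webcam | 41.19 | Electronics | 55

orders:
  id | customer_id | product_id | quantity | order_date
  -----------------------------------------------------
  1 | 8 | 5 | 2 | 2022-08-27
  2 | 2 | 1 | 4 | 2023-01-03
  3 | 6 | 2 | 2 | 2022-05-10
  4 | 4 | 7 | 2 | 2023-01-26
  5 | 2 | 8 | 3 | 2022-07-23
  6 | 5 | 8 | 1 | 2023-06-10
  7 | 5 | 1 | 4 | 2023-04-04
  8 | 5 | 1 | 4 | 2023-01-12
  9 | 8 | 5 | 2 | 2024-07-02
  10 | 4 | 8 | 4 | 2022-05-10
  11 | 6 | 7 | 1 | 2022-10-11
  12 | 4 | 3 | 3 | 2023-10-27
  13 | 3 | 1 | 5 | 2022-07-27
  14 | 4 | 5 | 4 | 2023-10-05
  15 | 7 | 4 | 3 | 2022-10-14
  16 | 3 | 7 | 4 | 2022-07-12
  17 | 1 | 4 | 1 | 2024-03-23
SELECT name, price FROM products WHERE price <= (SELECT AVG(price) FROM products)

Execution result:
name | price
Microphone | 202.79
Laptop | 38.26
Charger | 201.97
Webcam | 41.19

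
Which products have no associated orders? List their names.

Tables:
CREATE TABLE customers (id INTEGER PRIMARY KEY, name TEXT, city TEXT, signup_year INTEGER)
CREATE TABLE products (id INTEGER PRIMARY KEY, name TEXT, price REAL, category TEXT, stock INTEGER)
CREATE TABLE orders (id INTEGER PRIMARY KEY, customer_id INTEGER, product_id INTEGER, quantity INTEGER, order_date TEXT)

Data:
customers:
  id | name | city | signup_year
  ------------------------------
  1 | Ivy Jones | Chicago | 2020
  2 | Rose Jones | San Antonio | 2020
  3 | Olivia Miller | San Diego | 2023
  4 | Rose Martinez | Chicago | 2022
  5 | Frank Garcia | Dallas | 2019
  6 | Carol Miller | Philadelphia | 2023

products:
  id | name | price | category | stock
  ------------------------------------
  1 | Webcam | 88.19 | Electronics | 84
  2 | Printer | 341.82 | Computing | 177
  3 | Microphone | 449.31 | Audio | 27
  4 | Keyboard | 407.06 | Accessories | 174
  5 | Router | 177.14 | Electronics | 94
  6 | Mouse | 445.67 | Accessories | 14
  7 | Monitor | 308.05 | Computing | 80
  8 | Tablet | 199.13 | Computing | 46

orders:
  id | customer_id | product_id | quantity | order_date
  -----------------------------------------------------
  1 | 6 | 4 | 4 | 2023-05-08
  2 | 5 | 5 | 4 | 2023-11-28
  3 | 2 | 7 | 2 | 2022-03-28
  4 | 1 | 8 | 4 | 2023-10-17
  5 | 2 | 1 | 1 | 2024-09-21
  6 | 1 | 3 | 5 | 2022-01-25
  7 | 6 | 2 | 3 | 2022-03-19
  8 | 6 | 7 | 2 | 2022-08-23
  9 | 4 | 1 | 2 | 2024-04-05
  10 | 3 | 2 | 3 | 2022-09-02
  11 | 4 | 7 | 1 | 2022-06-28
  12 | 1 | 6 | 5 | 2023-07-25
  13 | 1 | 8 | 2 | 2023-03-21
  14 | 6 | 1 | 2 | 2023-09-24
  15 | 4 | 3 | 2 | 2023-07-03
SELECT p.name FROM products p LEFT JOIN orders c ON c.product_id = p.id WHERE c.id IS NULL

Execution result:
(no rows)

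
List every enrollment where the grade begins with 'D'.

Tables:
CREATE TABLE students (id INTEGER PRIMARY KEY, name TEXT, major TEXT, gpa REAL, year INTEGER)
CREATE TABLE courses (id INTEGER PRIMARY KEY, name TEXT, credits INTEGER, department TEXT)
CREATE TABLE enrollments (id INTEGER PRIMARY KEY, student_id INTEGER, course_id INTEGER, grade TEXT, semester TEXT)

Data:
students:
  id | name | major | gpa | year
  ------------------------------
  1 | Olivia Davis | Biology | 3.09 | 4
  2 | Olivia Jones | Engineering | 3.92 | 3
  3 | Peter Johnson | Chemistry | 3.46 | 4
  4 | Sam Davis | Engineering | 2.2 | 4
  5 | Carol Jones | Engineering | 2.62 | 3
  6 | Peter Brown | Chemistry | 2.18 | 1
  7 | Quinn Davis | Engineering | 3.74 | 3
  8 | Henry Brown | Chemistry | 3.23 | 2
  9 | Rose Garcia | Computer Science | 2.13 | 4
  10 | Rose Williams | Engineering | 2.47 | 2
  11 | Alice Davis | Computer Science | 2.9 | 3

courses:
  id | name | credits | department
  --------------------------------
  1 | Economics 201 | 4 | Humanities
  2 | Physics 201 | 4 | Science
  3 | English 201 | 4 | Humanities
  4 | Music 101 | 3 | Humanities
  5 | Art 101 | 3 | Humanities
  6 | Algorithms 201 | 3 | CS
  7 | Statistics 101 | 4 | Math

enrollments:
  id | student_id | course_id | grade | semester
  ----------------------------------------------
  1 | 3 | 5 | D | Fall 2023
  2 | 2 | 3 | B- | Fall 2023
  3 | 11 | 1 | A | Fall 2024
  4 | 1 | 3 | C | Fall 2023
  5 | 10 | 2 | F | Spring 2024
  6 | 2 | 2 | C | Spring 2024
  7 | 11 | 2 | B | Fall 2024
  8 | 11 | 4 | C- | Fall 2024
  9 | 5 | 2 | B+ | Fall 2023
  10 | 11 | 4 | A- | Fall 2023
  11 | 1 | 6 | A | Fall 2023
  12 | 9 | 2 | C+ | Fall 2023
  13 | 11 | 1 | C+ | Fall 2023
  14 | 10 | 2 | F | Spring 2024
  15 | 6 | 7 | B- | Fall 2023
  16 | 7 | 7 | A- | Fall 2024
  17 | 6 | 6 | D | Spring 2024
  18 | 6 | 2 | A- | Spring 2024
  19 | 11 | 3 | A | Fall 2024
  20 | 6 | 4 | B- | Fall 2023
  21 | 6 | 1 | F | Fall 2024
SELECT id, grade FROM enrollments WHERE grade LIKE 'D%'

Execution result:
id | grade
1 | D
17 | D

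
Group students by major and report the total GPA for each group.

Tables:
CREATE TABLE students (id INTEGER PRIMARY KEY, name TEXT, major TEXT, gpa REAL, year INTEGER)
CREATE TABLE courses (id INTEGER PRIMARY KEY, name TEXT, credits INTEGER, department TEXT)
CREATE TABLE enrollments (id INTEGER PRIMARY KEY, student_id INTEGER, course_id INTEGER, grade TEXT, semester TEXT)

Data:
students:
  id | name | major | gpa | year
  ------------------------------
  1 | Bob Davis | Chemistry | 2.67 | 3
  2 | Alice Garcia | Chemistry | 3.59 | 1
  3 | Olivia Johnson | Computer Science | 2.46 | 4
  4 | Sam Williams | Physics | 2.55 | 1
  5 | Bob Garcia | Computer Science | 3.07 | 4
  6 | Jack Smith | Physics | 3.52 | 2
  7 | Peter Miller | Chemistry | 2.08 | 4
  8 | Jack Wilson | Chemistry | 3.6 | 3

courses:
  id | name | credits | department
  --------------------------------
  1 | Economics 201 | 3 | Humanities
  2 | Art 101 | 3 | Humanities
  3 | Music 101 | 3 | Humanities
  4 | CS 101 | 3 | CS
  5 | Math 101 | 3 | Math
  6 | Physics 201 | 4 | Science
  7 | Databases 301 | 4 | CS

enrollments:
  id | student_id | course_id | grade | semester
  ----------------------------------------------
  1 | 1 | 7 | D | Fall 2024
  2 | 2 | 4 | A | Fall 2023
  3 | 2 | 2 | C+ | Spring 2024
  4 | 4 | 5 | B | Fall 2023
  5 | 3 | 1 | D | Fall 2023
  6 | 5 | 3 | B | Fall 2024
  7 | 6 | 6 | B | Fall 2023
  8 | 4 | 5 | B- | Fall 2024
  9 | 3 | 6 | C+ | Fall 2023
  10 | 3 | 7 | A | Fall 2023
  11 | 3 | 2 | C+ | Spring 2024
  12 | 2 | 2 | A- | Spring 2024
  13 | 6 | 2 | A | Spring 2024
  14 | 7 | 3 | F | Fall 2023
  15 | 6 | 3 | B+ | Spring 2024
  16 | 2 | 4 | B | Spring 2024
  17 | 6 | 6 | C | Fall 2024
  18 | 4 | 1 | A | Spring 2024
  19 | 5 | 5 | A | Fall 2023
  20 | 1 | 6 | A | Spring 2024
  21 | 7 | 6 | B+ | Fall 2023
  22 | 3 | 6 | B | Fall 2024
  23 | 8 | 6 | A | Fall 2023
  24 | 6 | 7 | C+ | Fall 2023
SELECT major, SUM(gpa) AS sum_gpa FROM students GROUP BY major

Execution result:
major | sum_gpa
Chemistry | 11.94
Computer Science | 5.53
Physics | 6.07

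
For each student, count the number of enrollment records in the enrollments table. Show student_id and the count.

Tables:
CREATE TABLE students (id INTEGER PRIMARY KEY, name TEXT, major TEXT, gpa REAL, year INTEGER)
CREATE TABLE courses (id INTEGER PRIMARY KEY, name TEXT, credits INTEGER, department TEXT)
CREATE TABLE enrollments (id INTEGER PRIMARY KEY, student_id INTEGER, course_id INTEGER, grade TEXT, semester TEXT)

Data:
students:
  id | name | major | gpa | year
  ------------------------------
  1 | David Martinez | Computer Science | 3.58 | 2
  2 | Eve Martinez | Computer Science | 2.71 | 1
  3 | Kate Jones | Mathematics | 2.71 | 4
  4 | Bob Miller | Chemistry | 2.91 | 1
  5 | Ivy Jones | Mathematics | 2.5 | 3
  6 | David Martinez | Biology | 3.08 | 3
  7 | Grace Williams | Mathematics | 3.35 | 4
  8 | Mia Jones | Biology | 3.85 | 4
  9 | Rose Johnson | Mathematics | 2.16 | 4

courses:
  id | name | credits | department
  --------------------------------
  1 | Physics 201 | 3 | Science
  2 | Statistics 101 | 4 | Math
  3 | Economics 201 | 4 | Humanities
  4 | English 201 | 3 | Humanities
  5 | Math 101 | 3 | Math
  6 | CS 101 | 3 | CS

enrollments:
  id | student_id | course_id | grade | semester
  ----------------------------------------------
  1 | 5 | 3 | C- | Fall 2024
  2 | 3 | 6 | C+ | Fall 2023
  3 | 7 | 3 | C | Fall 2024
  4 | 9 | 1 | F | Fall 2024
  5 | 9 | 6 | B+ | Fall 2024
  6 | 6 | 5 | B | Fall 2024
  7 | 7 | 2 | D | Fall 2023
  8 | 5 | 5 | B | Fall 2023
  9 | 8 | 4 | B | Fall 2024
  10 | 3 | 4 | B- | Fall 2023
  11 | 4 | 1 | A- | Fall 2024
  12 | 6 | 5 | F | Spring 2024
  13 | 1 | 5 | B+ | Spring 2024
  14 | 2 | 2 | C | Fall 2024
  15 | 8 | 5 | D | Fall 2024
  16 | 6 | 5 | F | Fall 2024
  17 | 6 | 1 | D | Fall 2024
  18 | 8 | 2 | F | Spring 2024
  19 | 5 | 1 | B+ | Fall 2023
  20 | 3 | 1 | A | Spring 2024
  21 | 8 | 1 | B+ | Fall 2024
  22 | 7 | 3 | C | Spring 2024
SELECT student_id, COUNT(*) AS enrollment_count FROM enrollments GROUP BY student_id

Execution result:
student_id | enrollment_count
1 | 1
2 | 1
3 | 3
4 | 1
5 | 3
6 | 4
7 | 3
8 | 4
9 | 2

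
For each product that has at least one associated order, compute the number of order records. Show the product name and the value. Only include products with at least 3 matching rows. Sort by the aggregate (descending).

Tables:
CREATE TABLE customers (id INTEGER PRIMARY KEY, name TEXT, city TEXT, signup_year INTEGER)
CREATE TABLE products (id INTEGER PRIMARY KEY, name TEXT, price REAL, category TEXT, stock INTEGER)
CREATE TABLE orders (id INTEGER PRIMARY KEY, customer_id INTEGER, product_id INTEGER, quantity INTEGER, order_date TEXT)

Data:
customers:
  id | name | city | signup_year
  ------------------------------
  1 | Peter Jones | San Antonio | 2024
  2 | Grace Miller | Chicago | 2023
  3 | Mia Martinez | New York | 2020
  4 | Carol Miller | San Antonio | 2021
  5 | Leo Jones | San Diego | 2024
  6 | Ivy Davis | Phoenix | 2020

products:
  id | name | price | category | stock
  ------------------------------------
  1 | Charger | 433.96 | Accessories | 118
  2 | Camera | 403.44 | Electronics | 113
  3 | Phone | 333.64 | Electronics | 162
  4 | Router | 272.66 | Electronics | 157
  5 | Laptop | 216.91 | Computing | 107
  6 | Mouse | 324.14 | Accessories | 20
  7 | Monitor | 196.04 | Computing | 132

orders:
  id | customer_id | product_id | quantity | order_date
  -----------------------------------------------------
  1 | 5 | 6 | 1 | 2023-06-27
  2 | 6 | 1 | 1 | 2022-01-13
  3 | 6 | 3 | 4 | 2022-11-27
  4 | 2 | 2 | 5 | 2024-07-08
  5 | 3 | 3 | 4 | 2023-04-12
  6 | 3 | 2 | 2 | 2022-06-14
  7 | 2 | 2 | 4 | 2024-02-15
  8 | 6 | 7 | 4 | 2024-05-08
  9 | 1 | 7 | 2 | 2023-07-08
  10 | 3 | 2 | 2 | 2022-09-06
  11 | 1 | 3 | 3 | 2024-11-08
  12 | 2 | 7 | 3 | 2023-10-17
SELECT p.name, COUNT(*) AS n FROM orders c JOIN products p ON c.product_id = p.id GROUP BY p.id, p.name HAVING COUNT(*) >= 3 ORDER BY n DESC

Execution result:
name | n
Camera | 4
Phone | 3
Monitor | 3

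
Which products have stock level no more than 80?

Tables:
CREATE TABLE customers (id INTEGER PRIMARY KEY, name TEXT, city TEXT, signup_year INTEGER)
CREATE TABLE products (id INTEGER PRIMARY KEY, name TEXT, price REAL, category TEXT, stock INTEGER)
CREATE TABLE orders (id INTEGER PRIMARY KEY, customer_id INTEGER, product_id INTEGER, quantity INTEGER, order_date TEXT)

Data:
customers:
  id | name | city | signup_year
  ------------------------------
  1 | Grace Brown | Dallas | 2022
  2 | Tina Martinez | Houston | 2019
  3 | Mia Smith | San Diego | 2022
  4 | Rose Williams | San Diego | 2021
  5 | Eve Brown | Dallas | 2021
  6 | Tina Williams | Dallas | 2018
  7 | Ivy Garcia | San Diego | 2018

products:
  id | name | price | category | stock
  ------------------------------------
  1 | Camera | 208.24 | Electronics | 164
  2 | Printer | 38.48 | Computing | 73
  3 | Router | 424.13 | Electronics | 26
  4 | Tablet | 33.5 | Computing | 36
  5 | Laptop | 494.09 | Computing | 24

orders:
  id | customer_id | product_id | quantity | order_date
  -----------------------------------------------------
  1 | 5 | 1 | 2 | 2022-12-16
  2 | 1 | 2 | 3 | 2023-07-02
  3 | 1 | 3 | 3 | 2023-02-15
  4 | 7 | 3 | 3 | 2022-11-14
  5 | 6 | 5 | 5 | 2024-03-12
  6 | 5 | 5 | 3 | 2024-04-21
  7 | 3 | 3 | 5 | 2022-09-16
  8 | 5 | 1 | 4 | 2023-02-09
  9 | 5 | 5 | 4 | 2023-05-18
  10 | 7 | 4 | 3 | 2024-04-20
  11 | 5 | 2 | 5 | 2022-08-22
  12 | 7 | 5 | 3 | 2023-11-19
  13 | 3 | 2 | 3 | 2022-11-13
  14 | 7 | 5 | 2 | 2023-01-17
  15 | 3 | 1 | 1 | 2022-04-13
SELECT name, stock FROM products WHERE stock <= 80

Execution result:
name | stock
Printer | 73
Router | 26
Tablet | 36
Laptop | 24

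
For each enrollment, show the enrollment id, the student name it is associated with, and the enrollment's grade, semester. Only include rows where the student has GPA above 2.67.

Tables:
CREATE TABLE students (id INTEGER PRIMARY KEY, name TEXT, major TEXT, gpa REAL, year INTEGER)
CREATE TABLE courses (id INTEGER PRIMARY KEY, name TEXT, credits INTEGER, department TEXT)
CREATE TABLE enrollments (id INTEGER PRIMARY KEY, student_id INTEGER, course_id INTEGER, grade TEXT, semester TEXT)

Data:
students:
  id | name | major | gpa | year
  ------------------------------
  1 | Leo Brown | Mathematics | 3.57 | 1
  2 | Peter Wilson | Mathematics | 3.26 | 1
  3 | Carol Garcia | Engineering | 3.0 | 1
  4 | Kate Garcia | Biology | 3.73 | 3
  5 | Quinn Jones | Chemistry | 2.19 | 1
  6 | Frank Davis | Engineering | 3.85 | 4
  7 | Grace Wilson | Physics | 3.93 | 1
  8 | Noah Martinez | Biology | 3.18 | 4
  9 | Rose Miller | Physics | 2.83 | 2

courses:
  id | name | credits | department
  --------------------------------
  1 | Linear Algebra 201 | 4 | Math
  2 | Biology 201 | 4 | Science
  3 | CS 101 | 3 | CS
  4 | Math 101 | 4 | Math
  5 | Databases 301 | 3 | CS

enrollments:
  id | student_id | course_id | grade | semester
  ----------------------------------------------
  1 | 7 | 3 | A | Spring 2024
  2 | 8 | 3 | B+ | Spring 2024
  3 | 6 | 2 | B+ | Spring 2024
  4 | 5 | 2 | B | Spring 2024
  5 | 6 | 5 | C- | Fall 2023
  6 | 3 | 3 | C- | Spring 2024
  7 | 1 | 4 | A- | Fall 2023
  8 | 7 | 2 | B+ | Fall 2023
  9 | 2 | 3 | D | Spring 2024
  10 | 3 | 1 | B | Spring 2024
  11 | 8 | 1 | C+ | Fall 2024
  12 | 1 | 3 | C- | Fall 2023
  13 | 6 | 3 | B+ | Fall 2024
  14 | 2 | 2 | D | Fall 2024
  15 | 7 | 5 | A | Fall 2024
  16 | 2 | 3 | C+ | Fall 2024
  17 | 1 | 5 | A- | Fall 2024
SELECT c.id, p.name AS student, c.grade, c.semester FROM enrollments c JOIN students p ON c.student_id = p.id WHERE p.gpa > 2.67

Execution result:
id | student | grade | semester
1 | Grace Wilson | A | Spring 2024
2 | Noah Martinez | B+ | Spring 2024
3 | Frank Davis | B+ | Spring 2024
5 | Frank Davis | C- | Fall 2023
6 | Carol Garcia | C- | Spring 2024
7 | Leo Brown | A- | Fall 2023
8 | Grace Wilson | B+ | Fall 2023
9 | Peter Wilson | D | Spring 2024
10 | Carol Garcia | B | Spring 2024
11 | Noah Martinez | C+ | Fall 2024
12 | Leo Brown | C- | Fall 2023
13 | Frank Davis | B+ | Fall 2024
14 | Peter Wilson | D | Fall 2024
15 | Grace Wilson | A | Fall 2024
16 | Peter Wilson | C+ | Fall 2024
17 | Leo Brown | A- | Fall 2024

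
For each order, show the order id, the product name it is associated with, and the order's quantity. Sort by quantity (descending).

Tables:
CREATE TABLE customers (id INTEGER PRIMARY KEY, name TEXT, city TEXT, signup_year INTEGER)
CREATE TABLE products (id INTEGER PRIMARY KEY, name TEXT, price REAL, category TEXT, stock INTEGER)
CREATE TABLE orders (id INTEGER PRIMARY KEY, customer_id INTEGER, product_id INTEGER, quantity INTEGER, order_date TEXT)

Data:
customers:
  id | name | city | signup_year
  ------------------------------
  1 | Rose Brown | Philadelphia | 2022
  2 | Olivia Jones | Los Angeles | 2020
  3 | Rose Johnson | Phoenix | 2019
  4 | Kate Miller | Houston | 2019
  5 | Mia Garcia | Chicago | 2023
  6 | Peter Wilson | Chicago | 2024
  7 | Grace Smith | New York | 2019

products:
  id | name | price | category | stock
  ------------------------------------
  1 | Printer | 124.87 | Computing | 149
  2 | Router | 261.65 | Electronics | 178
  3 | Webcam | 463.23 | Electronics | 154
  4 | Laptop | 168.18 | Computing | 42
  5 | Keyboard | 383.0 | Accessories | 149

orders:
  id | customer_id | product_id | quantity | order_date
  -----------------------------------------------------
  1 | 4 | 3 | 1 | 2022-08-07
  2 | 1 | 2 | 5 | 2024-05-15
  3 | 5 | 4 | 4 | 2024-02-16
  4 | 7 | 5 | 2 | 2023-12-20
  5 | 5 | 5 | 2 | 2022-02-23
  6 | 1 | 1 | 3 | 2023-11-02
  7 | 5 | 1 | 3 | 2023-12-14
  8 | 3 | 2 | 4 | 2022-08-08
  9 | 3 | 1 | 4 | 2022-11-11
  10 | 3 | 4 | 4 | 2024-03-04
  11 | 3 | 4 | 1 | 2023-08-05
SELECT c.id, p.name AS product, c.quantity FROM orders c JOIN products p ON c.product_id = p.id ORDER BY c.quantity DESC

Execution result:
id | product | quantity
2 | Router | 5
3 | Laptop | 4
8 | Router | 4
9 | Printer | 4
10 | Laptop | 4
6 | Printer | 3
7 | Printer | 3
4 | Keyboard | 2
5 | Keyboard | 2
1 | Webcam | 1
11 | Laptop | 1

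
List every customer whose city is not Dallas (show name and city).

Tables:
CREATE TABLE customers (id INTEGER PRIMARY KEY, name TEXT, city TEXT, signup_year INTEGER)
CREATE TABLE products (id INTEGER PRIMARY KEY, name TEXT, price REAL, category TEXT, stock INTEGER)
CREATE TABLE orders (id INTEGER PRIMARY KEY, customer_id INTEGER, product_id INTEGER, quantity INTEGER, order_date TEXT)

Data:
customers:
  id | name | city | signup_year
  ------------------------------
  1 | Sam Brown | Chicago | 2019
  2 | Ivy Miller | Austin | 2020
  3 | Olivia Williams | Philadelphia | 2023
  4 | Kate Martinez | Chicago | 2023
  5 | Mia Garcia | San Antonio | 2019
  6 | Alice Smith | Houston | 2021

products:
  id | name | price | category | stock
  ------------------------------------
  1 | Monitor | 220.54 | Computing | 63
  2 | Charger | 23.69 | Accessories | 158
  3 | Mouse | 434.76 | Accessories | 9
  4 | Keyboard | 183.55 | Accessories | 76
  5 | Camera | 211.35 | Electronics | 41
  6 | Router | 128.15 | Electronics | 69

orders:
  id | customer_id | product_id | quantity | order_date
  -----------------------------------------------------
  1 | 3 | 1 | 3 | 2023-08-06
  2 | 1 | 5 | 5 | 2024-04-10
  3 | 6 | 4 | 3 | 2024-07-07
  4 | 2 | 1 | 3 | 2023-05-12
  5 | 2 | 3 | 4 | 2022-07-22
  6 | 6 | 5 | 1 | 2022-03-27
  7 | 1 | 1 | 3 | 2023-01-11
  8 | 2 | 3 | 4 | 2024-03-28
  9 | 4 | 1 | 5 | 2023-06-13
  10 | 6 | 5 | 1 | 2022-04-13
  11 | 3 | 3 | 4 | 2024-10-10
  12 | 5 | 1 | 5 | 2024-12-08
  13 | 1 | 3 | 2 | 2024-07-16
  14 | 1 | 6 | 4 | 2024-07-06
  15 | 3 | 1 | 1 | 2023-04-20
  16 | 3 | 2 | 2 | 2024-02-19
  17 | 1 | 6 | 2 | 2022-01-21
SELECT name, city FROM customers WHERE city <> 'Dallas'

Execution result:
name | city
Sam Brown | Chicago
Ivy Miller | Austin
Olivia Williams | Philadelphia
Kate Martinez | Chicago
Mia Garcia | San Antonio
Alice Smith | Houston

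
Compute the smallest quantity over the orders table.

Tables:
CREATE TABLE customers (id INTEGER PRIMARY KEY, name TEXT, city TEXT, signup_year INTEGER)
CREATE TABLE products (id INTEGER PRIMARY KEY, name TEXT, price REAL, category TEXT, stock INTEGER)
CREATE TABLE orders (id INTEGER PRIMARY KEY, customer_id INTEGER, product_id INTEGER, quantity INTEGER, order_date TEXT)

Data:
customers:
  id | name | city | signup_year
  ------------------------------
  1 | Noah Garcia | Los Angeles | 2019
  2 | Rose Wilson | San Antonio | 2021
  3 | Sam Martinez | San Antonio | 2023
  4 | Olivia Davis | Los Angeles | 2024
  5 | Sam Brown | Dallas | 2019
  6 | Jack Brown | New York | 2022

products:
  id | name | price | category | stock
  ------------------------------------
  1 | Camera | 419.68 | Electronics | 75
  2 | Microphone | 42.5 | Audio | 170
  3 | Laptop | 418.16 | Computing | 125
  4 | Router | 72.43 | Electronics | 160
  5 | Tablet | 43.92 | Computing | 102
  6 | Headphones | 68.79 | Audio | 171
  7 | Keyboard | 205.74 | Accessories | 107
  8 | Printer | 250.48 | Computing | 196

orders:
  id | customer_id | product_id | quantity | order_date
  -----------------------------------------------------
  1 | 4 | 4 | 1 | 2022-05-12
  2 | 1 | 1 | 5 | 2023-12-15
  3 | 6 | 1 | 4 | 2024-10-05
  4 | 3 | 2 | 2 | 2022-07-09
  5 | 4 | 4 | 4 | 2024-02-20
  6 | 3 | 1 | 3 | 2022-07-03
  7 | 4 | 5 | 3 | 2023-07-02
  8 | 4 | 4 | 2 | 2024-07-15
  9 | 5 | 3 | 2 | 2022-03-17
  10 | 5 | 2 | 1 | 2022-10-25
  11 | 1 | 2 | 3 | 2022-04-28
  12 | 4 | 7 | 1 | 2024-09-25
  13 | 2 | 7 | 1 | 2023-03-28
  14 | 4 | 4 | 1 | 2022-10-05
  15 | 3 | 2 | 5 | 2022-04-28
SELECT MIN(quantity) FROM orders

Execution result:
1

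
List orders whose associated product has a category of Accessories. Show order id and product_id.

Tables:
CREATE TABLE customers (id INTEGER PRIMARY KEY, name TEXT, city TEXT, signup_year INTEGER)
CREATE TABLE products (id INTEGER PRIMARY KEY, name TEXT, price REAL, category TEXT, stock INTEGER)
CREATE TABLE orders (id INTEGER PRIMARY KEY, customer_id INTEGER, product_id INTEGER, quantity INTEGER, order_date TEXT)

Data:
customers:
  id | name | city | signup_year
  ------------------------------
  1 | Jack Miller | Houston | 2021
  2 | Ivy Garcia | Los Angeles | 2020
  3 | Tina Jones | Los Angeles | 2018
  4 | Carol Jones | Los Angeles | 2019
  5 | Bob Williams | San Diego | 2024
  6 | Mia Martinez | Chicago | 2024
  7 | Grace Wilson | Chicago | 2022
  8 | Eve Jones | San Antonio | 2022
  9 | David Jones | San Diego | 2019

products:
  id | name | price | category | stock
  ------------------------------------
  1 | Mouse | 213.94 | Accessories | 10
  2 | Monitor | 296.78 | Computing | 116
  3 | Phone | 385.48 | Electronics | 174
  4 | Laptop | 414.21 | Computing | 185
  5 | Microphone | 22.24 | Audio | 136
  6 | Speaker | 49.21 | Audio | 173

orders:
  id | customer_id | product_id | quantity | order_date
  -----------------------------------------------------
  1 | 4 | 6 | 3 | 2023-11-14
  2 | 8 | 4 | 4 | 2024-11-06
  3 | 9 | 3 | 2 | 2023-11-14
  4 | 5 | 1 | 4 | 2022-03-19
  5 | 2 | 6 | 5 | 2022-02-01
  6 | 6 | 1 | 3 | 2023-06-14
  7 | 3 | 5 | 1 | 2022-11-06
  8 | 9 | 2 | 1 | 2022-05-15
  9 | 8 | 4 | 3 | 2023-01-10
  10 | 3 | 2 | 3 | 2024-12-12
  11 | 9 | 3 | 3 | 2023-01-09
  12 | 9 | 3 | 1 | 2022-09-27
SELECT id, product_id FROM orders WHERE product_id IN (SELECT id FROM products WHERE category = 'Accessories')

Execution result:
id | product_id
4 | 1
6 | 1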